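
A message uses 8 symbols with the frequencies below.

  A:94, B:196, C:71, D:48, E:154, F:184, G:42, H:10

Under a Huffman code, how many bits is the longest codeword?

5

Merge the two lowest-weight nodes at each step:
H(10) + G(42) → 52
D(48) + 52 → 100
C(71) + A(94) → 165
100 + E(154) → 254
165 + F(184) → 349
B(196) + 254 → 450
349 + 450 → 799
The first pair merged (H, G) ends up deepest, at depth 5.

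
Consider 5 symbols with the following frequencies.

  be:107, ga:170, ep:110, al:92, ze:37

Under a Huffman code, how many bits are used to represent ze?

Build the tree from the bottom:
ze(37) + al(92) → 129
be(107) + ep(110) → 217
129 + ga(170) → 299
217 + 299 → 516
ze sits 3 levels below the root, so its codeword is 3 bits.

3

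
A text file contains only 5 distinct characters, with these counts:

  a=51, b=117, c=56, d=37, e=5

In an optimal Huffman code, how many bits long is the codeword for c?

2

Huffman merges, smallest pair first:
combine e(5), d(37) → 42
combine 42, a(51) → 93
combine c(56), 93 → 149
combine b(117), 149 → 266
c's leaf is at depth 2, giving a 2-bit codeword.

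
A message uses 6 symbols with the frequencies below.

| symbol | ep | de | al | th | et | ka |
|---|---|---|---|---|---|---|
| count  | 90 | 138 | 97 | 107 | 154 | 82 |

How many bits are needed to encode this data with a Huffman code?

Greedily combine the two least-frequent nodes:
ka(82) + ep(90) → 172
al(97) + th(107) → 204
de(138) + et(154) → 292
172 + 204 → 376
292 + 376 → 668
Each symbol's bit-cost is frequency × depth; summing gives 1712 bits (equivalently 172 + 204 + 292 + 376 + 668).

1712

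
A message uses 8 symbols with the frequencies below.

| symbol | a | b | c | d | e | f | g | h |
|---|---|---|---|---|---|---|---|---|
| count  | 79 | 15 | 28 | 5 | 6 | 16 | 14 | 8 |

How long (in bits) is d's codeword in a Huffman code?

Build the tree from the bottom:
combine d(5), e(6) → 11
combine h(8), 11 → 19
combine g(14), b(15) → 29
combine f(16), 19 → 35
combine c(28), 29 → 57
combine 35, 57 → 92
combine a(79), 92 → 171
The subtree containing d is merged 5 times, so code length = 5.

5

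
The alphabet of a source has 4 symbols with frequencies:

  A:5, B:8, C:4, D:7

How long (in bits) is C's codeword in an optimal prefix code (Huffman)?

2

Huffman merges, smallest pair first:
C(4) + A(5) → 9
D(7) + B(8) → 15
9 + 15 → 24
The subtree containing C is merged 2 times, so code length = 2.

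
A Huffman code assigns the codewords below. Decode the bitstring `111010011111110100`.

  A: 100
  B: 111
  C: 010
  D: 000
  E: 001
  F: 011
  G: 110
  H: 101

Read left to right; each codeword is recognised as soon as it completes (prefix code):
  111→B | 010→C | 011→F | 111→B | 110→G | 100→A
Decoded message: BCFBGA

BCFBGA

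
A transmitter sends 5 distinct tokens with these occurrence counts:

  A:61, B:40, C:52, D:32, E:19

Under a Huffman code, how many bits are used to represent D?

3

Repeatedly merge the two smallest:
E(19) + D(32) → 51
B(40) + 51 → 91
C(52) + A(61) → 113
91 + 113 → 204
The subtree containing D is merged 3 times, so code length = 3.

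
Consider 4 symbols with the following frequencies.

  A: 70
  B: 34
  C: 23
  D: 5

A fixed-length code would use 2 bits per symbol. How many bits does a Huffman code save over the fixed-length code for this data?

42

Fixed-length: 2 bits × 132 symbols = 264 bits.
Huffman merges:
D(5) + C(23) → 28
28 + B(34) → 62
62 + A(70) → 132
Huffman total = 28 + 62 + 132 = 222 bits.
Saving = 264 − 222 = 42 bits.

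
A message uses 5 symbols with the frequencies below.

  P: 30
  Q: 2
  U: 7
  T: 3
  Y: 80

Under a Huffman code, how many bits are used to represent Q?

Huffman merges, smallest pair first:
combine Q(2), T(3) → 5
combine 5, U(7) → 12
combine 12, P(30) → 42
combine 42, Y(80) → 122
Q sits 4 levels below the root, so its codeword is 4 bits.

4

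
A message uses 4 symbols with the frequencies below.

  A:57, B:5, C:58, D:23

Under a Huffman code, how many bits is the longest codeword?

Merge the two lowest-weight nodes at each step:
B(5) + D(23) → 28
28 + A(57) → 85
C(58) + 85 → 143
The first pair merged (B, D) ends up deepest, at depth 3.

3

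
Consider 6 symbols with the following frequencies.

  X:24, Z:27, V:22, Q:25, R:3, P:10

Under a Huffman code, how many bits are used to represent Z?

Huffman merges, smallest pair first:
merge R(3) and P(10): 13
merge 13 and V(22): 35
merge X(24) and Q(25): 49
merge Z(27) and 35: 62
merge 49 and 62: 111
The subtree containing Z is merged 2 times, so code length = 2.

2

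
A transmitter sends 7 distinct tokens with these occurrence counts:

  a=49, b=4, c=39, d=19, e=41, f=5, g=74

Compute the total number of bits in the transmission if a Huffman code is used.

566

Greedily combine the two least-frequent nodes:
combine b(4), f(5) → 9
combine 9, d(19) → 28
combine 28, c(39) → 67
combine e(41), a(49) → 90
combine 67, g(74) → 141
combine 90, 141 → 231
Each symbol's bit-cost is frequency × depth; summing gives 566 bits (equivalently 9 + 28 + 67 + 90 + 141 + 231).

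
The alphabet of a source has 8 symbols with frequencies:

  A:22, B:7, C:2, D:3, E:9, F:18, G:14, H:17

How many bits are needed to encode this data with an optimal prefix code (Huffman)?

253

Greedily combine the two least-frequent nodes:
merge C(2) and D(3): 5
merge 5 and B(7): 12
merge E(9) and 12: 21
merge G(14) and H(17): 31
merge F(18) and 21: 39
merge A(22) and 31: 53
merge 39 and 53: 92
The encoded length is the sum of every internal node's weight: 5 + 12 + 21 + 31 + 39 + 53 + 92 = 253 bits.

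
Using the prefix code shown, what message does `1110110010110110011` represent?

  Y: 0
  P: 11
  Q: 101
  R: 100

Read left to right; each codeword is recognised as soon as it completes (prefix code):
  11→P | 101→Q | 100→R | 101→Q | 101→Q | 100→R | 11→P
Decoded message: PQRQQRP

PQRQQRP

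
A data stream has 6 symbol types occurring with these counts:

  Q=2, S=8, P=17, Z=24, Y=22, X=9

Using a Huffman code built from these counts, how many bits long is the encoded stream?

193

Merge the two smallest weights repeatedly:
Q(2) + S(8) → 10
X(9) + 10 → 19
P(17) + 19 → 36
Y(22) + Z(24) → 46
36 + 46 → 82
Total encoded bits = sum of merged weights = 10 + 19 + 36 + 46 + 82 = 193.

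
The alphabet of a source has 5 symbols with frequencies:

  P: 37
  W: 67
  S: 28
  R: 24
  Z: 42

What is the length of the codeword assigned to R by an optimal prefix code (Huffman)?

3

Huffman merges, smallest pair first:
combine R(24), S(28) → 52
combine P(37), Z(42) → 79
combine 52, W(67) → 119
combine 79, 119 → 198
R's leaf is at depth 3, giving a 3-bit codeword.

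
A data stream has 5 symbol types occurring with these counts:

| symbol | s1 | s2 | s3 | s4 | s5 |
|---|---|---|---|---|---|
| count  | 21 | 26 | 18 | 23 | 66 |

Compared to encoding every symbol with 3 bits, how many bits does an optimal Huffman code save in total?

132

Fixed-length: 3 bits × 154 symbols = 462 bits.
Huffman merges:
combine s3(18), s1(21) → 39
combine s4(23), s2(26) → 49
combine 39, 49 → 88
combine s5(66), 88 → 154
Huffman total = 39 + 49 + 88 + 154 = 330 bits.
Saving = 462 − 330 = 132 bits.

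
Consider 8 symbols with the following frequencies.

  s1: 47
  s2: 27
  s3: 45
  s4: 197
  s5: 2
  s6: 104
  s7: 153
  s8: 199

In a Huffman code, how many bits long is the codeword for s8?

2

Huffman merges, smallest pair first:
combine s5(2), s2(27) → 29
combine 29, s3(45) → 74
combine s1(47), 74 → 121
combine s6(104), 121 → 225
combine s7(153), s4(197) → 350
combine s8(199), 225 → 424
combine 350, 424 → 774
s8 sits 2 levels below the root, so its codeword is 2 bits.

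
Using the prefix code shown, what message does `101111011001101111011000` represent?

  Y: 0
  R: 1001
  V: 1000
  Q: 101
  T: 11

QTQRQTQV

Read left to right; each codeword is recognised as soon as it completes (prefix code):
  101→Q | 11→T | 101→Q | 1001→R | 101→Q | 11→T | 101→Q | 1000→V
Decoded message: QTQRQTQV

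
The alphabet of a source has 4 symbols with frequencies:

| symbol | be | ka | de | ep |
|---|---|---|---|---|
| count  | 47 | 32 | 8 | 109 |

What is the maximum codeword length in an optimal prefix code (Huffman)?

3

Merge the two lowest-weight nodes at each step:
combine de(8), ka(32) → 40
combine 40, be(47) → 87
combine 87, ep(109) → 196
Maximum depth reached is 3.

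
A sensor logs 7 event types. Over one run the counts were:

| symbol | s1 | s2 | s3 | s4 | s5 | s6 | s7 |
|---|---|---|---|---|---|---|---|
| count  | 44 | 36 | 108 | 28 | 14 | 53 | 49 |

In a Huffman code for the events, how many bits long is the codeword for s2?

Repeatedly merge the two smallest:
s5(14) + s4(28) → 42
s2(36) + 42 → 78
s1(44) + s7(49) → 93
s6(53) + 78 → 131
93 + s3(108) → 201
131 + 201 → 332
s2's leaf is at depth 3, giving a 3-bit codeword.

3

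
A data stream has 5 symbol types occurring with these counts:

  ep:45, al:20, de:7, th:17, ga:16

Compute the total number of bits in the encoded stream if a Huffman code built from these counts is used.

Merge the two smallest weights repeatedly:
combine de(7), ga(16) → 23
combine th(17), al(20) → 37
combine 23, 37 → 60
combine ep(45), 60 → 105
Total encoded bits = sum of merged weights = 23 + 37 + 60 + 105 = 225.

225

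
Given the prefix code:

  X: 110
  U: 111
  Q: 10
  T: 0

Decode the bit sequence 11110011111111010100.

UQTUUXQQT

Read left to right; each codeword is recognised as soon as it completes (prefix code):
  111→U | 10→Q | 0→T | 111→U | 111→U | 110→X | 10→Q | 10→Q | 0→T
Decoded message: UQTUUXQQT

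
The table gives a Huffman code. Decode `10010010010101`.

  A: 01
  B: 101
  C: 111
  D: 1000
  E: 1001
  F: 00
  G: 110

Read left to right; each codeword is recognised as soon as it completes (prefix code):
  1001→E | 00→F | 1001→E | 01→A | 01→A
Decoded message: EFEAA

EFEAA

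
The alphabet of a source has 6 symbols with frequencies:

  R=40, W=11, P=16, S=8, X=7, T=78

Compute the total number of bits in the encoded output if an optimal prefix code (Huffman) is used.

Merge the two smallest weights repeatedly:
X(7) + S(8) → 15
W(11) + 15 → 26
P(16) + 26 → 42
R(40) + 42 → 82
T(78) + 82 → 160
Each symbol's bit-cost is frequency × depth; summing gives 325 bits (equivalently 15 + 26 + 42 + 82 + 160).

325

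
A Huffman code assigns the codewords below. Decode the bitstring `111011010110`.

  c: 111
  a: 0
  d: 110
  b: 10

cadbd

Read left to right; each codeword is recognised as soon as it completes (prefix code):
  111→c | 0→a | 110→d | 10→b | 110→d
Decoded message: cadbd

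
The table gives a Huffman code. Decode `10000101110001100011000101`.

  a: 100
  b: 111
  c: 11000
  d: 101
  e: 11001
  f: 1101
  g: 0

aggdcccd

Read left to right; each codeword is recognised as soon as it completes (prefix code):
  100→a | 0→g | 0→g | 101→d | 11000→c | 11000→c | 11000→c | 101→d
Decoded message: aggdcccd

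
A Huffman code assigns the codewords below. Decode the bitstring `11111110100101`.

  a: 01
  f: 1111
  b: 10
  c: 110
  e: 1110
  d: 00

febaa

Read left to right; each codeword is recognised as soon as it completes (prefix code):
  1111→f | 1110→e | 10→b | 01→a | 01→a
Decoded message: febaa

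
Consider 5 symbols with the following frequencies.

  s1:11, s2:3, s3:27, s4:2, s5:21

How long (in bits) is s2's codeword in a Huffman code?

4

Build the tree from the bottom:
merge s4(2) and s2(3): 5
merge 5 and s1(11): 16
merge 16 and s5(21): 37
merge s3(27) and 37: 64
The subtree containing s2 is merged 4 times, so code length = 4.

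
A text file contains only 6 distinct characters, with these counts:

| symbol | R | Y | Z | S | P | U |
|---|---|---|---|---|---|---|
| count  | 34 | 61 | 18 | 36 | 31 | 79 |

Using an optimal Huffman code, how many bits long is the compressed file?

637

Build the Huffman tree bottom-up:
combine Z(18), P(31) → 49
combine R(34), S(36) → 70
combine 49, Y(61) → 110
combine 70, U(79) → 149
combine 110, 149 → 259
Total encoded bits = sum of merged weights = 49 + 70 + 110 + 149 + 259 = 637.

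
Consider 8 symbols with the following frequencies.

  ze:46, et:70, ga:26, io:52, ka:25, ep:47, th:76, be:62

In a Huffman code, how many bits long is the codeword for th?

2

Build the tree from the bottom:
ka(25) + ga(26) → 51
ze(46) + ep(47) → 93
51 + io(52) → 103
be(62) + et(70) → 132
th(76) + 93 → 169
103 + 132 → 235
169 + 235 → 404
The subtree containing th is merged 2 times, so code length = 2.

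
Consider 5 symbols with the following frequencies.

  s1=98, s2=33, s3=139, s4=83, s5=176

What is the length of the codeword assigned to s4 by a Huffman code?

Repeatedly merge the two smallest:
s2(33) + s4(83) → 116
s1(98) + 116 → 214
s3(139) + s5(176) → 315
214 + 315 → 529
The subtree containing s4 is merged 3 times, so code length = 3.

3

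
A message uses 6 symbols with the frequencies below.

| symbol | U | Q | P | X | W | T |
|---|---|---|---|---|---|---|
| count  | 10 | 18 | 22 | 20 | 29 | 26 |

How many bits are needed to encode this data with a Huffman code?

Build the Huffman tree bottom-up:
combine U(10), Q(18) → 28
combine X(20), P(22) → 42
combine T(26), 28 → 54
combine W(29), 42 → 71
combine 54, 71 → 125
The encoded length is the sum of every internal node's weight: 28 + 42 + 54 + 71 + 125 = 320 bits.

320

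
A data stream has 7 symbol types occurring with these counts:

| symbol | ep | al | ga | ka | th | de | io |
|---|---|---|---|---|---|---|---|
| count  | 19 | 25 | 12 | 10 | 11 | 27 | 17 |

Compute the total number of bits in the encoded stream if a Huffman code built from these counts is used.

Greedily combine the two least-frequent nodes:
merge ka(10) and th(11): 21
merge ga(12) and io(17): 29
merge ep(19) and 21: 40
merge al(25) and de(27): 52
merge 29 and 40: 69
merge 52 and 69: 121
The encoded length is the sum of every internal node's weight: 21 + 29 + 40 + 52 + 69 + 121 = 332 bits.

332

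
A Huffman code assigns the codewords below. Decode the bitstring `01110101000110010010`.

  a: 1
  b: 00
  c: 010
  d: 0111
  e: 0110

dcabecc

Read left to right; each codeword is recognised as soon as it completes (prefix code):
  0111→d | 010→c | 1→a | 00→b | 0110→e | 010→c | 010→c
Decoded message: dcabecc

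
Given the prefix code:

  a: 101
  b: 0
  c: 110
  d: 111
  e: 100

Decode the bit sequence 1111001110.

dedb

Read left to right; each codeword is recognised as soon as it completes (prefix code):
  111→d | 100→e | 111→d | 0→b
Decoded message: dedb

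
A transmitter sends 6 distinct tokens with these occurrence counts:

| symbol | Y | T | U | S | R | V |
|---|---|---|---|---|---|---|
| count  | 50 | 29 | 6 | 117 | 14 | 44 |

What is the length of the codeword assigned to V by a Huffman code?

3

Build the tree from the bottom:
U(6) + R(14) → 20
20 + T(29) → 49
V(44) + 49 → 93
Y(50) + 93 → 143
S(117) + 143 → 260
V's leaf is at depth 3, giving a 3-bit codeword.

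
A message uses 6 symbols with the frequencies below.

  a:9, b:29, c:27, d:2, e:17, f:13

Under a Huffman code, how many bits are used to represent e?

Build the tree from the bottom:
combine d(2), a(9) → 11
combine 11, f(13) → 24
combine e(17), 24 → 41
combine c(27), b(29) → 56
combine 41, 56 → 97
The subtree containing e is merged 2 times, so code length = 2.

2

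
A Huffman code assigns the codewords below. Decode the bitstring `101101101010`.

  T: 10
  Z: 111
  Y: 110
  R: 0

Read left to right; each codeword is recognised as soon as it completes (prefix code):
  10→T | 110→Y | 110→Y | 10→T | 10→T
Decoded message: TYYTT

TYYTT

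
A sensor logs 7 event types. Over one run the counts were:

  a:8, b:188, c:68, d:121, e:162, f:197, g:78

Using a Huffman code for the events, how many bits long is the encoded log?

2149

Merge the two smallest weights repeatedly:
merge a(8) and c(68): 76
merge 76 and g(78): 154
merge d(121) and 154: 275
merge e(162) and b(188): 350
merge f(197) and 275: 472
merge 350 and 472: 822
Each symbol's bit-cost is frequency × depth; summing gives 2149 bits (equivalently 76 + 154 + 275 + 350 + 472 + 822).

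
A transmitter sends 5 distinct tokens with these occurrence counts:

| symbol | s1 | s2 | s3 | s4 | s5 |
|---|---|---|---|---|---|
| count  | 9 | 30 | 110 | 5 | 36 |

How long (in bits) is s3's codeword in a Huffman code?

1

Huffman merges, smallest pair first:
combine s4(5), s1(9) → 14
combine 14, s2(30) → 44
combine s5(36), 44 → 80
combine 80, s3(110) → 190
s3 is merged only at the final step, so code length = 1.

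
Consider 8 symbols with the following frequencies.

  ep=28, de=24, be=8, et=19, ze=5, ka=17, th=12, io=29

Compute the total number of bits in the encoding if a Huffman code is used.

407

Merge the two smallest weights repeatedly:
ze(5) + be(8) → 13
th(12) + 13 → 25
ka(17) + et(19) → 36
de(24) + 25 → 49
ep(28) + io(29) → 57
36 + 49 → 85
57 + 85 → 142
Each symbol's bit-cost is frequency × depth; summing gives 407 bits (equivalently 13 + 25 + 36 + 49 + 57 + 85 + 142).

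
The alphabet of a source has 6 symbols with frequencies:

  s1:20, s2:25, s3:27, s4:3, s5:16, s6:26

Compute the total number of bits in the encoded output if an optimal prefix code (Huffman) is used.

Build the Huffman tree bottom-up:
merge s4(3) and s5(16): 19
merge 19 and s1(20): 39
merge s2(25) and s6(26): 51
merge s3(27) and 39: 66
merge 51 and 66: 117
The encoded length is the sum of every internal node's weight: 19 + 39 + 51 + 66 + 117 = 292 bits.

292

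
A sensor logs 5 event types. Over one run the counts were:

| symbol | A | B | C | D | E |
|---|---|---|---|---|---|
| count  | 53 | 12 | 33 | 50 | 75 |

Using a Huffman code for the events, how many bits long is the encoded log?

Build the Huffman tree bottom-up:
combine B(12), C(33) → 45
combine 45, D(50) → 95
combine A(53), E(75) → 128
combine 95, 128 → 223
The encoded length is the sum of every internal node's weight: 45 + 95 + 128 + 223 = 491 bits.

491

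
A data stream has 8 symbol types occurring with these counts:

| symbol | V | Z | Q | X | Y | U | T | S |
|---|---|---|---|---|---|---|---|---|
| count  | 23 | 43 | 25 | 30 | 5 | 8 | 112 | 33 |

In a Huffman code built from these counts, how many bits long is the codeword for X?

Build the tree from the bottom:
Y(5) + U(8) → 13
13 + V(23) → 36
Q(25) + X(30) → 55
S(33) + 36 → 69
Z(43) + 55 → 98
69 + 98 → 167
T(112) + 167 → 279
X's leaf is at depth 4, giving a 4-bit codeword.

4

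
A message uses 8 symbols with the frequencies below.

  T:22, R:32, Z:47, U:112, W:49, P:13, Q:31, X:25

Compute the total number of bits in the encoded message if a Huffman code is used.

Merge the two smallest weights repeatedly:
combine P(13), T(22) → 35
combine X(25), Q(31) → 56
combine R(32), 35 → 67
combine Z(47), W(49) → 96
combine 56, 67 → 123
combine 96, U(112) → 208
combine 123, 208 → 331
The encoded length is the sum of every internal node's weight: 35 + 56 + 67 + 96 + 123 + 208 + 331 = 916 bits.

916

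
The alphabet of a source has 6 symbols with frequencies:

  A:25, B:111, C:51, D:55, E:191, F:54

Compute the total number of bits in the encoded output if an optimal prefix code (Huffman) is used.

1153

Merge the two smallest weights repeatedly:
A(25) + C(51) → 76
F(54) + D(55) → 109
76 + 109 → 185
B(111) + 185 → 296
E(191) + 296 → 487
Each symbol's bit-cost is frequency × depth; summing gives 1153 bits (equivalently 76 + 109 + 185 + 296 + 487).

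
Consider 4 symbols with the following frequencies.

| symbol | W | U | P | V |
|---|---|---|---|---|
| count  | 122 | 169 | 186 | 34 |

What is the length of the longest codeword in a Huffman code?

3

Merge the two lowest-weight nodes at each step:
combine V(34), W(122) → 156
combine 156, U(169) → 325
combine P(186), 325 → 511
The rarest symbols sit at the bottom; the longest codeword is 3 bits.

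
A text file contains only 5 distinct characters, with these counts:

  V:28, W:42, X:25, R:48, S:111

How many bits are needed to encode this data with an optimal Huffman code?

Merge the two smallest weights repeatedly:
combine X(25), V(28) → 53
combine W(42), R(48) → 90
combine 53, 90 → 143
combine S(111), 143 → 254
Total encoded bits = sum of merged weights = 53 + 90 + 143 + 254 = 540.

540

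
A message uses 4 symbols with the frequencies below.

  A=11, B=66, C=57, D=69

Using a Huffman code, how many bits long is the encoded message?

Greedily combine the two least-frequent nodes:
combine A(11), C(57) → 68
combine B(66), 68 → 134
combine D(69), 134 → 203
Each symbol's bit-cost is frequency × depth; summing gives 405 bits (equivalently 68 + 134 + 203).

405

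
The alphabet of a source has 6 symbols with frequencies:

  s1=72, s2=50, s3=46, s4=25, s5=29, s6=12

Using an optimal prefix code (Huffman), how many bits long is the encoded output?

Build the Huffman tree bottom-up:
merge s6(12) and s4(25): 37
merge s5(29) and 37: 66
merge s3(46) and s2(50): 96
merge 66 and s1(72): 138
merge 96 and 138: 234
Each symbol's bit-cost is frequency × depth; summing gives 571 bits (equivalently 37 + 66 + 96 + 138 + 234).

571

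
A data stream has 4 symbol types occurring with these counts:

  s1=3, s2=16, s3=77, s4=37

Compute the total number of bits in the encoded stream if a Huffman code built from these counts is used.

208

Merge the two smallest weights repeatedly:
s1(3) + s2(16) → 19
19 + s4(37) → 56
56 + s3(77) → 133
Total encoded bits = sum of merged weights = 19 + 56 + 133 = 208.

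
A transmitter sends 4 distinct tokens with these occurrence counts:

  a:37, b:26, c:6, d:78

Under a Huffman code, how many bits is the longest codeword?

3

Merge the two lowest-weight nodes at each step:
c(6) + b(26) → 32
32 + a(37) → 69
69 + d(78) → 147
The first pair merged (c, b) ends up deepest, at depth 3.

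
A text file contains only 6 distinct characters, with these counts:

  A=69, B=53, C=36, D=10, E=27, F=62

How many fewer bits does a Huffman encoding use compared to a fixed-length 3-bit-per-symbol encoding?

147

Fixed-length: 3 bits × 257 symbols = 771 bits.
Huffman merges:
combine D(10), E(27) → 37
combine C(36), 37 → 73
combine B(53), F(62) → 115
combine A(69), 73 → 142
combine 115, 142 → 257
Huffman total = 37 + 73 + 115 + 142 + 257 = 624 bits.
Saving = 771 − 624 = 147 bits.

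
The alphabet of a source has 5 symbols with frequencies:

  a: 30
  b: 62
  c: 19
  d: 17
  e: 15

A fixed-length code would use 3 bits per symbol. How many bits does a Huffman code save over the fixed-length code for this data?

Fixed-length: 3 bits × 143 symbols = 429 bits.
Huffman merges:
combine e(15), d(17) → 32
combine c(19), a(30) → 49
combine 32, 49 → 81
combine b(62), 81 → 143
Huffman total = 32 + 49 + 81 + 143 = 305 bits.
Saving = 429 − 305 = 124 bits.

124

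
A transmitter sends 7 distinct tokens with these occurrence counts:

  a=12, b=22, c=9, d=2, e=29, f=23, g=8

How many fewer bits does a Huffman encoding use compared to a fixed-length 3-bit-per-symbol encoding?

45

Fixed-length: 3 bits × 105 symbols = 315 bits.
Huffman merges:
merge d(2) and g(8): 10
merge c(9) and 10: 19
merge a(12) and 19: 31
merge b(22) and f(23): 45
merge e(29) and 31: 60
merge 45 and 60: 105
Huffman total = 10 + 19 + 31 + 45 + 60 + 105 = 270 bits.
Saving = 315 − 270 = 45 bits.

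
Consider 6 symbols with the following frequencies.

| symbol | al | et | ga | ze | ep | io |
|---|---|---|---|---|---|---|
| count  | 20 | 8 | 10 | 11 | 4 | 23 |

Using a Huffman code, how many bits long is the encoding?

185

Merge the two smallest weights repeatedly:
ep(4) + et(8) → 12
ga(10) + ze(11) → 21
12 + al(20) → 32
21 + io(23) → 44
32 + 44 → 76
Total encoded bits = sum of merged weights = 12 + 21 + 32 + 44 + 76 = 185.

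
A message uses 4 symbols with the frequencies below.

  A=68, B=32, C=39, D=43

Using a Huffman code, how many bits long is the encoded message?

Build the Huffman tree bottom-up:
merge B(32) and C(39): 71
merge D(43) and A(68): 111
merge 71 and 111: 182
Each symbol's bit-cost is frequency × depth; summing gives 364 bits (equivalently 71 + 111 + 182).

364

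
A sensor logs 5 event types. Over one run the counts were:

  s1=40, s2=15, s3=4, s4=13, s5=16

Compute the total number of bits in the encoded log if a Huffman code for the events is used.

Merge the two smallest weights repeatedly:
s3(4) + s4(13) → 17
s2(15) + s5(16) → 31
17 + 31 → 48
s1(40) + 48 → 88
Each symbol's bit-cost is frequency × depth; summing gives 184 bits (equivalently 17 + 31 + 48 + 88).

184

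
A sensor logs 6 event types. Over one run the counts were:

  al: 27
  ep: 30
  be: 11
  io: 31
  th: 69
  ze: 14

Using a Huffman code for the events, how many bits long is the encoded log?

Build the Huffman tree bottom-up:
be(11) + ze(14) → 25
25 + al(27) → 52
ep(30) + io(31) → 61
52 + 61 → 113
th(69) + 113 → 182
Total encoded bits = sum of merged weights = 25 + 52 + 61 + 113 + 182 = 433.

433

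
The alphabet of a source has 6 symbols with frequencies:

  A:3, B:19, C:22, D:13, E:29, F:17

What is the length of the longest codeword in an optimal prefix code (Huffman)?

Merge the two lowest-weight nodes at each step:
A(3) + D(13) → 16
16 + F(17) → 33
B(19) + C(22) → 41
E(29) + 33 → 62
41 + 62 → 103
The rarest symbols sit at the bottom; the longest codeword is 4 bits.

4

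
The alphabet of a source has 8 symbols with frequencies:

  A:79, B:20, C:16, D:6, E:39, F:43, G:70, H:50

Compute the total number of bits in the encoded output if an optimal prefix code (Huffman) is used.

Merge the two smallest weights repeatedly:
merge D(6) and C(16): 22
merge B(20) and 22: 42
merge E(39) and 42: 81
merge F(43) and H(50): 93
merge G(70) and A(79): 149
merge 81 and 93: 174
merge 149 and 174: 323
The encoded length is the sum of every internal node's weight: 22 + 42 + 81 + 93 + 149 + 174 + 323 = 884 bits.

884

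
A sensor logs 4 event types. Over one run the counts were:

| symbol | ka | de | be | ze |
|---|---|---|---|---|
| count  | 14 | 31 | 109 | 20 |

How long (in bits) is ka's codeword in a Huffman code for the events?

Huffman merges, smallest pair first:
merge ka(14) and ze(20): 34
merge de(31) and 34: 65
merge 65 and be(109): 174
ka sits 3 levels below the root, so its codeword is 3 bits.

3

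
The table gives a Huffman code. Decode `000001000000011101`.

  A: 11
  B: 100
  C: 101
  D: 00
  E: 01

Read left to right; each codeword is recognised as soon as it completes (prefix code):
  00→D | 00→D | 01→E | 00→D | 00→D | 00→D | 01→E | 11→A | 01→E
Decoded message: DDEDDDEAE

DDEDDDEAE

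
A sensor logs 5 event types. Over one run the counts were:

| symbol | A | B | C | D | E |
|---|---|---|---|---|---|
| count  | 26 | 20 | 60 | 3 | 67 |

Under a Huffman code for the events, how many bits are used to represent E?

1

Huffman merges, smallest pair first:
combine D(3), B(20) → 23
combine 23, A(26) → 49
combine 49, C(60) → 109
combine E(67), 109 → 176
E sits one level below the root: a 1-bit codeword.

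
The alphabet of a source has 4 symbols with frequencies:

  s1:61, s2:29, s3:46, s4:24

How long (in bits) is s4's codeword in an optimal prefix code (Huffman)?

3

Huffman merges, smallest pair first:
s4(24) + s2(29) → 53
s3(46) + 53 → 99
s1(61) + 99 → 160
s4's leaf is at depth 3, giving a 3-bit codeword.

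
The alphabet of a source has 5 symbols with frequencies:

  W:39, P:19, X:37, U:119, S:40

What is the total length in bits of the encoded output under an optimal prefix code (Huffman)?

524

Build the Huffman tree bottom-up:
merge P(19) and X(37): 56
merge W(39) and S(40): 79
merge 56 and 79: 135
merge U(119) and 135: 254
Total encoded bits = sum of merged weights = 56 + 79 + 135 + 254 = 524.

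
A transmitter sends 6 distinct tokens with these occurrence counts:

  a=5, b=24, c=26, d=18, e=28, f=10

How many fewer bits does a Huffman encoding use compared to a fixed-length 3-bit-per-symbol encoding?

Fixed-length: 3 bits × 111 symbols = 333 bits.
Huffman merges:
combine a(5), f(10) → 15
combine 15, d(18) → 33
combine b(24), c(26) → 50
combine e(28), 33 → 61
combine 50, 61 → 111
Huffman total = 15 + 33 + 50 + 61 + 111 = 270 bits.
Saving = 333 − 270 = 63 bits.

63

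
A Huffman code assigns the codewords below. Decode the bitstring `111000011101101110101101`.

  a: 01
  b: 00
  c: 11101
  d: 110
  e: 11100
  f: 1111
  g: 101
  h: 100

Read left to right; each codeword is recognised as soon as it completes (prefix code):
  11100→e | 00→b | 11101→c | 101→g | 110→d | 101→g | 101→g
Decoded message: ebcgdgg

ebcgdgg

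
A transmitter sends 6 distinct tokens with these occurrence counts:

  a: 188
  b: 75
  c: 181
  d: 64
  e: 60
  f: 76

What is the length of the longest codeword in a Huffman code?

3

Merge the two lowest-weight nodes at each step:
e(60) + d(64) → 124
b(75) + f(76) → 151
124 + 151 → 275
c(181) + a(188) → 369
275 + 369 → 644
The rarest symbols sit at the bottom; the longest codeword is 3 bits.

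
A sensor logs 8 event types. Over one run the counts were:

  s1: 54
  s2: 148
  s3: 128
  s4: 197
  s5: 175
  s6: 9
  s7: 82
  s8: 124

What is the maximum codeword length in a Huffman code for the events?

Merge the two lowest-weight nodes at each step:
combine s6(9), s1(54) → 63
combine 63, s7(82) → 145
combine s8(124), s3(128) → 252
combine 145, s2(148) → 293
combine s5(175), s4(197) → 372
combine 252, 293 → 545
combine 372, 545 → 917
Maximum depth reached is 5.

5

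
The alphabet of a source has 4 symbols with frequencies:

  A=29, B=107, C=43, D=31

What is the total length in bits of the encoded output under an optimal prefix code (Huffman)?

Merge the two smallest weights repeatedly:
A(29) + D(31) → 60
C(43) + 60 → 103
103 + B(107) → 210
Total encoded bits = sum of merged weights = 60 + 103 + 210 = 373.

373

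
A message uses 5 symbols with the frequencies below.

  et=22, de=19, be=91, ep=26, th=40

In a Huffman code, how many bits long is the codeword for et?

3

Repeatedly merge the two smallest:
merge de(19) and et(22): 41
merge ep(26) and th(40): 66
merge 41 and 66: 107
merge be(91) and 107: 198
et sits 3 levels below the root, so its codeword is 3 bits.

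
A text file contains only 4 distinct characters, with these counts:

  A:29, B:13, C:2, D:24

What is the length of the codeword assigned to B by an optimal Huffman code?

3

Repeatedly merge the two smallest:
combine C(2), B(13) → 15
combine 15, D(24) → 39
combine A(29), 39 → 68
The subtree containing B is merged 3 times, so code length = 3.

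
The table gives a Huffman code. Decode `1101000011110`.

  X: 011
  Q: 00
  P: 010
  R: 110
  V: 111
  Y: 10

RYQXR

Read left to right; each codeword is recognised as soon as it completes (prefix code):
  110→R | 10→Y | 00→Q | 011→X | 110→R
Decoded message: RYQXR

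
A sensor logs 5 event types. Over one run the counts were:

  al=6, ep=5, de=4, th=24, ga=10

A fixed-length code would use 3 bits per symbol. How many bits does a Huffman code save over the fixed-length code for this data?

49

Fixed-length: 3 bits × 49 symbols = 147 bits.
Huffman merges:
merge de(4) and ep(5): 9
merge al(6) and 9: 15
merge ga(10) and 15: 25
merge th(24) and 25: 49
Huffman total = 9 + 15 + 25 + 49 = 98 bits.
Saving = 147 − 98 = 49 bits.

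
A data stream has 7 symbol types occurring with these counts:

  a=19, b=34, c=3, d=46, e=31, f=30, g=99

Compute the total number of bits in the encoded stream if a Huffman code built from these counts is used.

Merge the two smallest weights repeatedly:
merge c(3) and a(19): 22
merge 22 and f(30): 52
merge e(31) and b(34): 65
merge d(46) and 52: 98
merge 65 and 98: 163
merge g(99) and 163: 262
The encoded length is the sum of every internal node's weight: 22 + 52 + 65 + 98 + 163 + 262 = 662 bits.

662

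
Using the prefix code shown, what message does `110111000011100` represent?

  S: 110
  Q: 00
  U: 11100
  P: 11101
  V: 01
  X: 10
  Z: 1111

SUQU

Read left to right; each codeword is recognised as soon as it completes (prefix code):
  110→S | 11100→U | 00→Q | 11100→U
Decoded message: SUQU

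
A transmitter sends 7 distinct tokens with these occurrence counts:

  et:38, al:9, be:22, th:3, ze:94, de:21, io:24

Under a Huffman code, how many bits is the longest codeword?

Merge the two lowest-weight nodes at each step:
th(3) + al(9) → 12
12 + de(21) → 33
be(22) + io(24) → 46
33 + et(38) → 71
46 + 71 → 117
ze(94) + 117 → 211
The rarest symbols sit at the bottom; the longest codeword is 5 bits.

5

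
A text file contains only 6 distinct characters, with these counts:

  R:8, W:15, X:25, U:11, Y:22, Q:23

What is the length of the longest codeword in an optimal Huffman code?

4

Merge the two lowest-weight nodes at each step:
merge R(8) and U(11): 19
merge W(15) and 19: 34
merge Y(22) and Q(23): 45
merge X(25) and 34: 59
merge 45 and 59: 104
The first pair merged (R, U) ends up deepest, at depth 4.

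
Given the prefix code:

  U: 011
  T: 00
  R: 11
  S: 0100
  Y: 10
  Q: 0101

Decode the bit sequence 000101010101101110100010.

Read left to right; each codeword is recognised as soon as it completes (prefix code):
  00→T | 0101→Q | 0101→Q | 011→U | 011→U | 10→Y | 10→Y | 00→T | 10→Y
Decoded message: TQQUUYYTY

TQQUUYYTY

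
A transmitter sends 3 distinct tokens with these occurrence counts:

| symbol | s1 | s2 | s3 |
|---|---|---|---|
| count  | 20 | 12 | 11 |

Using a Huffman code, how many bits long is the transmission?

66

Merge the two smallest weights repeatedly:
s3(11) + s2(12) → 23
s1(20) + 23 → 43
Total encoded bits = sum of merged weights = 23 + 43 = 66.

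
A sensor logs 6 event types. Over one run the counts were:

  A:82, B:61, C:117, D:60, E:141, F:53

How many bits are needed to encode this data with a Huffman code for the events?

1284

Merge the two smallest weights repeatedly:
F(53) + D(60) → 113
B(61) + A(82) → 143
113 + C(117) → 230
E(141) + 143 → 284
230 + 284 → 514
Total encoded bits = sum of merged weights = 113 + 143 + 230 + 284 + 514 = 1284.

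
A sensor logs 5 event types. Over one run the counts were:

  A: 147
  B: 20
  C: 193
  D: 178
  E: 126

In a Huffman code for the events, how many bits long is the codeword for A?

Repeatedly merge the two smallest:
merge B(20) and E(126): 146
merge 146 and A(147): 293
merge D(178) and C(193): 371
merge 293 and 371: 664
The subtree containing A is merged 2 times, so code length = 2.

2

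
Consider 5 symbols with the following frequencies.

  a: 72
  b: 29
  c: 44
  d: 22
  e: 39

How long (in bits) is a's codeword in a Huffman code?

Huffman merges, smallest pair first:
combine d(22), b(29) → 51
combine e(39), c(44) → 83
combine 51, a(72) → 123
combine 83, 123 → 206
a sits 2 levels below the root, so its codeword is 2 bits.

2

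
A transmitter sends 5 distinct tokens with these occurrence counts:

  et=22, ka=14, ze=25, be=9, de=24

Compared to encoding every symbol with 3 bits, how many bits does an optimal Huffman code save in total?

Fixed-length: 3 bits × 94 symbols = 282 bits.
Huffman merges:
merge be(9) and ka(14): 23
merge et(22) and 23: 45
merge de(24) and ze(25): 49
merge 45 and 49: 94
Huffman total = 23 + 45 + 49 + 94 = 211 bits.
Saving = 282 − 211 = 71 bits.

71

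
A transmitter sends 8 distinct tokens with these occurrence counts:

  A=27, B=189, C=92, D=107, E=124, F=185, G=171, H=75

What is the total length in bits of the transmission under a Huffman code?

Greedily combine the two least-frequent nodes:
A(27) + H(75) → 102
C(92) + 102 → 194
D(107) + E(124) → 231
G(171) + F(185) → 356
B(189) + 194 → 383
231 + 356 → 587
383 + 587 → 970
The encoded length is the sum of every internal node's weight: 102 + 194 + 231 + 356 + 383 + 587 + 970 = 2823 bits.

2823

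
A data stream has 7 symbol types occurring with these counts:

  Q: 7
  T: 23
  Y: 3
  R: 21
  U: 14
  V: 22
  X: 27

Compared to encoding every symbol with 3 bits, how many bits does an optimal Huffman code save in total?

40

Fixed-length: 3 bits × 117 symbols = 351 bits.
Huffman merges:
Y(3) + Q(7) → 10
10 + U(14) → 24
R(21) + V(22) → 43
T(23) + 24 → 47
X(27) + 43 → 70
47 + 70 → 117
Huffman total = 10 + 24 + 43 + 47 + 70 + 117 = 311 bits.
Saving = 351 − 311 = 40 bits.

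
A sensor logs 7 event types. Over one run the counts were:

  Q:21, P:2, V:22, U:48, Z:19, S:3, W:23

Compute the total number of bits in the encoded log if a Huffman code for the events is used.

Build the Huffman tree bottom-up:
P(2) + S(3) → 5
5 + Z(19) → 24
Q(21) + V(22) → 43
W(23) + 24 → 47
43 + 47 → 90
U(48) + 90 → 138
Each symbol's bit-cost is frequency × depth; summing gives 347 bits (equivalently 5 + 24 + 43 + 47 + 90 + 138).

347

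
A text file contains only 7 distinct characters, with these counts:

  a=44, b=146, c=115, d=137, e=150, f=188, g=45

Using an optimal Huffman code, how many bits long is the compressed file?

2226

Build the Huffman tree bottom-up:
combine a(44), g(45) → 89
combine 89, c(115) → 204
combine d(137), b(146) → 283
combine e(150), f(188) → 338
combine 204, 283 → 487
combine 338, 487 → 825
Total encoded bits = sum of merged weights = 89 + 204 + 283 + 338 + 487 + 825 = 2226.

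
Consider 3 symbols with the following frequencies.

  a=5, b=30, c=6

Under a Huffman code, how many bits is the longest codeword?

2

Merge the two lowest-weight nodes at each step:
combine a(5), c(6) → 11
combine 11, b(30) → 41
Maximum depth reached is 2.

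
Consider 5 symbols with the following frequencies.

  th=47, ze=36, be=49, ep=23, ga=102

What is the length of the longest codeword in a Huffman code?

3

Merge the two lowest-weight nodes at each step:
combine ep(23), ze(36) → 59
combine th(47), be(49) → 96
combine 59, 96 → 155
combine ga(102), 155 → 257
The rarest symbols sit at the bottom; the longest codeword is 3 bits.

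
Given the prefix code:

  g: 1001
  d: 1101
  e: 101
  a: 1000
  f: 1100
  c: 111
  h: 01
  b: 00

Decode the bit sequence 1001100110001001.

Read left to right; each codeword is recognised as soon as it completes (prefix code):
  1001→g | 1001→g | 1000→a | 1001→g
Decoded message: ggag

ggag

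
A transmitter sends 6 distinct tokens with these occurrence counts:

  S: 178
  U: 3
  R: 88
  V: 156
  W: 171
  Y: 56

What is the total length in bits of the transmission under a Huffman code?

Merge the two smallest weights repeatedly:
U(3) + Y(56) → 59
59 + R(88) → 147
147 + V(156) → 303
W(171) + S(178) → 349
303 + 349 → 652
Total encoded bits = sum of merged weights = 59 + 147 + 303 + 349 + 652 = 1510.

1510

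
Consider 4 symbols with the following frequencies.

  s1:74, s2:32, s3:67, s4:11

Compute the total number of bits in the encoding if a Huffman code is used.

Build the Huffman tree bottom-up:
merge s4(11) and s2(32): 43
merge 43 and s3(67): 110
merge s1(74) and 110: 184
Total encoded bits = sum of merged weights = 43 + 110 + 184 = 337.

337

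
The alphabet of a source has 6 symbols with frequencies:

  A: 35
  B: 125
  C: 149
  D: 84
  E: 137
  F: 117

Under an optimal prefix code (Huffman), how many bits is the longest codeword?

Merge the two lowest-weight nodes at each step:
combine A(35), D(84) → 119
combine F(117), 119 → 236
combine B(125), E(137) → 262
combine C(149), 236 → 385
combine 262, 385 → 647
The first pair merged (A, D) ends up deepest, at depth 4.

4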